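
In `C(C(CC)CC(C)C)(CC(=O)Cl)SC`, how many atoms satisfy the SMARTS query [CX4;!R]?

Check the 14 heavy atoms by environment: 10× C (X4, acyclic) → match; 1× C (X3, acyclic) → no; 1× O (X1, acyclic) → no; 1× Cl (X1, acyclic) → no; 1× S (X2, acyclic) → no.
That gives 10 matching atoms.

10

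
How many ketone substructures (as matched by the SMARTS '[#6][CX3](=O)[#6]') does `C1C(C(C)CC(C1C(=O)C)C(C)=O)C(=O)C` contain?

[#6][CX3](=O)[#6] is the SMARTS for a ketone: a carbonyl carbon (no H) flanked by two carbons.
The molecule carries 3 separate instances of an acetyl/ketone group (-C(=O)CH3) meeting every constraint; each maps to a distinct set of atoms, giving 3 matches.

3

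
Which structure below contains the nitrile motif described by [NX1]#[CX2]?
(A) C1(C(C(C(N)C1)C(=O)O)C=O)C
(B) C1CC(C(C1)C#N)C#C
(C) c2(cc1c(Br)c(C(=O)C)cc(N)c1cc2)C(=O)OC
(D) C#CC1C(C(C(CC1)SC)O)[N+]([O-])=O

B

[NX1]#[CX2] describes a nitrogen triple-bonded to a two-connected carbon (a nitrile).
(A) has a primary amino group (-NH2) but the nitrogen is NX3 (three connections), not NX1 triple-bonded.
(B) contains a nitrile (-C#N), which satisfies every atom and bond constraint.
(C) has a primary amino group (-NH2) but the nitrogen is NX3 (three connections), not NX1 triple-bonded.
(D) has a nitro group (-[N+](=O)[O-]) but there is no C#N triple bond.
So the answer is (B).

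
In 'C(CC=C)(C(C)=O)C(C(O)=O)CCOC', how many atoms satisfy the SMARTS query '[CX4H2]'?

3

Check the 15 heavy atoms by environment: 3× C (H2, X4) → match; 2× C (H1, X4) → no; 1× O (H0, X2) → no; 2× C (H3, X4) → no; 1× C (H1, X3) → no; 1× C (H2, X3) → no; 2× C (H0, X3) → no; 2× O (H0, X1) → no; 1× O (H1, X2) → no.
That gives 3 matching atoms.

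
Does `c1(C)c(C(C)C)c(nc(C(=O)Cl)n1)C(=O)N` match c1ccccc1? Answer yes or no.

No

The pattern c1ccccc1 describes six aromatic carbons in a ring — a benzene ring.
The closest candidate here is a methyl group (-CH3), but no six-membered all-carbon aromatic ring is present. No other fragment satisfies the full query, so there is no match.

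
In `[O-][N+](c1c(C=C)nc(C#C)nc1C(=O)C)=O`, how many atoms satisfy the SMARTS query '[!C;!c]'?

The query [!C;!c] means: neither aliphatic nor aromatic carbon — same as [!#6].
Check the 16 heavy atoms by environment: 2× n (aromatic) → match; 4× c (aromatic) → no; 6× C → no; 1× N (charge +1) → match; 1× O (charge -1) → match; 2× O → match.
Summing the matching environments: 2 + 1 + 1 + 2 = 6 matching atoms.

6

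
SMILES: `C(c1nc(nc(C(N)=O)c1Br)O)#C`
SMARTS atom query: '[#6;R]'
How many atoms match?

4

The query [#6;R] means: carbon that is part of a ring.
Check the 13 heavy atoms by environment: 2× n (aromatic, in 6-ring) → no; 4× c (aromatic, in 6-ring) → match; 3× C (acyclic) → no; 1× Br (acyclic) → no; 2× O (acyclic) → no; 1× N (acyclic) → no.
That gives 4 matching atoms.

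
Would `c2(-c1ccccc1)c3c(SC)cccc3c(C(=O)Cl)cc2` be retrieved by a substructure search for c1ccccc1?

The pattern c1ccccc1 describes six aromatic carbons in a ring — a benzene ring.
The molecule carries a phenyl ring, whose atoms satisfy every constraint of the query, so the pattern matches.

Yes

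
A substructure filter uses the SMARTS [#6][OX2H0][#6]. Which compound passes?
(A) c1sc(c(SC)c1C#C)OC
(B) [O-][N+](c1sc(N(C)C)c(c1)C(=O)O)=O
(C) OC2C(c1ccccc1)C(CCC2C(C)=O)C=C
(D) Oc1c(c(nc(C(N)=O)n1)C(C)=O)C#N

[#6][OX2H0][#6] describes an aliphatic oxygen bridging two carbons with no H on the oxygen (an ether).
(A) contains a methoxy ether (-OCH3), which satisfies every atom and bond constraint.
(B) has a carboxylic acid group (-C(=O)OH) but the -OH oxygen has H1; the =O is OX1, not OX2.
(C) has a hydroxyl group (-OH) but the oxygen has H1, not H0 bridging two carbons.
(D) has a hydroxyl group (-OH) but the oxygen has H1, not H0 bridging two carbons.
So the answer is (A).

A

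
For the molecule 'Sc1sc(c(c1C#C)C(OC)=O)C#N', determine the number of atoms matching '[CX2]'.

3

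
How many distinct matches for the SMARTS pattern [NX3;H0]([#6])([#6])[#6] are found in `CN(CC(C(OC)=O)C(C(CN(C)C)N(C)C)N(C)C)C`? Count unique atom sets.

4

[NX3;H0]([#6])([#6])[#6] is the SMARTS for a tertiary amine: a trivalent nitrogen with no H, bonded to three carbons.
The molecule carries 4 separate instances of a dimethylamino group (-N(CH3)2) meeting every constraint; each maps to a distinct set of atoms, giving 4 matches.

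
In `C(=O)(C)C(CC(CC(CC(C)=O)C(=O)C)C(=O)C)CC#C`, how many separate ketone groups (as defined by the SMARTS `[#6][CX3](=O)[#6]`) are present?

4

[#6][CX3](=O)[#6] is the SMARTS for a ketone: a carbonyl carbon (no H) flanked by two carbons.
The molecule carries 4 separate instances of an acetyl/ketone group (-C(=O)CH3) meeting every constraint; each maps to a distinct set of atoms, giving 4 matches.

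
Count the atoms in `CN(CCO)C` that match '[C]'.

The query [C] means: uppercase C matches aliphatic (non-aromatic) carbon only.
Check the 6 heavy atoms by environment: 4× C → match; 1× O → no; 1× N → no.
That gives 4 matching atoms.

4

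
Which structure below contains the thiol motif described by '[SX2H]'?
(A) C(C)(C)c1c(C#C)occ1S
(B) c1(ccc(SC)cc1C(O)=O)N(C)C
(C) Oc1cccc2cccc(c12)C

A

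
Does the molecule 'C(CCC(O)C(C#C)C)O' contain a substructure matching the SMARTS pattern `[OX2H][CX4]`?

Yes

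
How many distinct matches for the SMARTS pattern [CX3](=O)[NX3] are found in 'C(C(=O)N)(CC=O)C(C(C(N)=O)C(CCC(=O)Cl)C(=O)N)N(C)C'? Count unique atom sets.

3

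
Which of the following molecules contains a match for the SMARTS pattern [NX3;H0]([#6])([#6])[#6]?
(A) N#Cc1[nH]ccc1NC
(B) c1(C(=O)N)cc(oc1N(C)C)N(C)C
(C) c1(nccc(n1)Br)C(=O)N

B

[NX3;H0]([#6])([#6])[#6] describes a trivalent nitrogen with no H, bonded to three carbons (a tertiary amine).
(A) has an N-methylamino group (-NHCH3) but the nitrogen still has one H (H1), not H0.
(B) contains a dimethylamino group (-N(CH3)2), which satisfies every atom and bond constraint.
(C) has a primary amide (-C(=O)NH2) but the amide nitrogen has H2 and only one carbon neighbour.
So the answer is (B).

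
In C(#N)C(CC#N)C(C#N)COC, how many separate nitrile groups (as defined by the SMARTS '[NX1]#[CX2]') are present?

3

[NX1]#[CX2] is the SMARTS for a nitrile: a nitrogen triple-bonded to a two-connected carbon.
The molecule carries 3 separate instances of a nitrile (-C#N) meeting every constraint; each maps to a distinct set of atoms, giving 3 matches.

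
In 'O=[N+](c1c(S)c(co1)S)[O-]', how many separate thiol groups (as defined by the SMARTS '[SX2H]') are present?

[SX2H] is the SMARTS for a thiol: an aliphatic sulfur with two connections, one being H.
The molecule carries 2 separate instances of a thiol (-SH) meeting every constraint; each maps to a distinct set of atoms, giving 2 matches.

2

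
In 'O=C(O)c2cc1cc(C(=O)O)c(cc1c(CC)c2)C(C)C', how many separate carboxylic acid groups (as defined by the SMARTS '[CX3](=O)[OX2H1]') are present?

2

[CX3](=O)[OX2H1] is the SMARTS for a carboxylic acid: an sp2 carbon double-bonded to O and single-bonded to an -OH oxygen.
The molecule carries 2 separate instances of a carboxylic acid group (-C(=O)OH) meeting every constraint; each maps to a distinct set of atoms, giving 2 matches.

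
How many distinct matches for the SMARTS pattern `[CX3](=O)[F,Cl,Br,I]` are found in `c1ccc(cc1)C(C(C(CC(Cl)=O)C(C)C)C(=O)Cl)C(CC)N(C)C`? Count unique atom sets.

[CX3](=O)[F,Cl,Br,I] is the SMARTS for an acyl halide: a carbonyl carbon bonded to a halogen.
The molecule carries 2 separate instances of an acyl chloride (-C(=O)Cl) meeting every constraint; each maps to a distinct set of atoms, giving 2 matches.

2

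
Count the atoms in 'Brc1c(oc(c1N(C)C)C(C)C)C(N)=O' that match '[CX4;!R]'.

5

Check the 15 heavy atoms by environment: 1× o (aromatic, X2, in 5-ring) → no; 4× c (aromatic, X3, in 5-ring) → no; 2× N (X3, acyclic) → no; 5× C (X4, acyclic) → match; 1× C (X3, acyclic) → no; 1× O (X1, acyclic) → no; 1× Br (X1, acyclic) → no.
That gives 5 matching atoms.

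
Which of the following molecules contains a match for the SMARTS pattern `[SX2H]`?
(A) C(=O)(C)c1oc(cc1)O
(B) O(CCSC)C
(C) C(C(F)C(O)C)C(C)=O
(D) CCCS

D

[SX2H] describes an aliphatic sulfur with two connections, one being H (a thiol).
(A) has a hydroxyl group (-OH) but it is an -OH, not an -SH.
(B) has a methylthio ether (-SCH3) but the sulfur has H0 (bonded to two carbons), not H1.
(C) has a hydroxyl group (-OH) but it is an -OH, not an -SH.
(D) contains a thiol (-SH), which satisfies every atom and bond constraint.
So the answer is (D).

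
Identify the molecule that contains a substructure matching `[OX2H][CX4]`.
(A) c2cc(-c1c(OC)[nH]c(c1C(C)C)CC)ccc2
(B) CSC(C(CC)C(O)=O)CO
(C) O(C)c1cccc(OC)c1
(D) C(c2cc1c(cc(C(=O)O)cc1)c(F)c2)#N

B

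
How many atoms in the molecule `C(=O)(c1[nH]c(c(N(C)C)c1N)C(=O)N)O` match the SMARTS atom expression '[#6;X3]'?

6

The query [#6;X3] means: any carbon (aromatic or not) with three total connections.
Check the 15 heavy atoms by environment: 1× n (aromatic, X3) → no; 4× c (aromatic, X3) → match; 2× C (X3) → match; 2× O (X1) → no; 3× N (X3) → no; 2× C (X4) → no; 1× O (X2) → no.
Summing the matching environments: 4 + 2 = 6 matching atoms.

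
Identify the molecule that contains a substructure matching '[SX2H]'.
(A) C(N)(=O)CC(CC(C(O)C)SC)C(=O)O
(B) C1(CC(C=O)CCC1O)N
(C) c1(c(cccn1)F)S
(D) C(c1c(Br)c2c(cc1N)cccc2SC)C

C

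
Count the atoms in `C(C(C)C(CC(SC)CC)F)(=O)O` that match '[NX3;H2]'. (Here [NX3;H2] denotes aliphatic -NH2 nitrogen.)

0

Check the 13 heavy atoms by environment: 3× C (H3, X4) → no; 2× C (H2, X4) → no; 3× C (H1, X4) → no; 1× C (H0, X3) → no; 1× O (H0, X1) → no; 1× O (H1, X2) → no; 1× F (H0, X1) → no; 1× S (H0, X2) → no.
No environment satisfies the query, so 0 matching atoms.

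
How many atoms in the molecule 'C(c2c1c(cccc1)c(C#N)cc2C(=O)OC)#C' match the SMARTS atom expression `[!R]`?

8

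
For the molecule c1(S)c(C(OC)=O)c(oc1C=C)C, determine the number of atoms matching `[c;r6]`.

The query [c;r6] means: aromatic carbon that belongs to a six-membered ring.
Check the 13 heavy atoms by environment: 1× o (aromatic, in 5-ring) → no; 4× c (aromatic, in 5-ring) → no; 1× S (acyclic) → no; 5× C (acyclic) → no; 2× O (acyclic) → no.
No environment satisfies the query, so 0 matching atoms.

0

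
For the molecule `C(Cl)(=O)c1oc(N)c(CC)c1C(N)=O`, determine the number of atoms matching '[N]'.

2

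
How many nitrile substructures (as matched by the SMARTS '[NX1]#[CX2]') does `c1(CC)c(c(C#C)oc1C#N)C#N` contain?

2

[NX1]#[CX2] is the SMARTS for a nitrile: a nitrogen triple-bonded to a two-connected carbon.
The molecule carries 2 separate instances of a nitrile (-C#N) meeting every constraint; each maps to a distinct set of atoms, giving 2 matches.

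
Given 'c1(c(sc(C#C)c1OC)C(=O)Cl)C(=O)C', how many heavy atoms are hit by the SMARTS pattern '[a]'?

5

The query [a] means: a matches any aromatic atom.
Check the 15 heavy atoms by environment: 1× s (aromatic) → match; 4× c (aromatic) → match; 3× O → no; 6× C → no; 1× Cl → no.
Summing the matching environments: 1 + 4 = 5 matching atoms.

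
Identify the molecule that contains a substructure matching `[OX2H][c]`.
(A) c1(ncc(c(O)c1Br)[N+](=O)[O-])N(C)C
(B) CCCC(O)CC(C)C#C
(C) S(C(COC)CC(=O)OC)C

A

[OX2H][c] describes a hydroxyl oxygen attached to an aromatic carbon (a phenol).
(A) contains a hydroxyl group (-OH), which satisfies every atom and bond constraint.
(B) has a hydroxyl group (-OH) but the -OH is on an aliphatic carbon, not an aromatic c.
(C) has a methoxy ether (-OCH3) but the oxygen has H0, not H1.
So the answer is (A).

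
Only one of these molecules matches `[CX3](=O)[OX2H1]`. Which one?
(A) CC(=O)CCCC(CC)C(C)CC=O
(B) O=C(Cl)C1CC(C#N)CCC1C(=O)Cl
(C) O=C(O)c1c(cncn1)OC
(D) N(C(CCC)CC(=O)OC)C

C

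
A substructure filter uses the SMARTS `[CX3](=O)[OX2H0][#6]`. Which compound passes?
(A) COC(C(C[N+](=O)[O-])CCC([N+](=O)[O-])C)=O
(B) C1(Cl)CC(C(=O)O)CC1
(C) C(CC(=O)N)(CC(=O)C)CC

A

[CX3](=O)[OX2H0][#6] describes a carbonyl carbon bonded to an oxygen that is itself bonded to carbon (no H on that O) (an ester).
(A) contains a methyl-ester group (-C(=O)OCH3), which satisfies every atom and bond constraint.
(B) has a carboxylic acid group (-C(=O)OH) but the singly-bonded O carries H (OX2H1, not H0).
(C) has a primary amide (-C(=O)NH2) but the carbonyl is bonded to N, not to an O-C linkage.
So the answer is (A).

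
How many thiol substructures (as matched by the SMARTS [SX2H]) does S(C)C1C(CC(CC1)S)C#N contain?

1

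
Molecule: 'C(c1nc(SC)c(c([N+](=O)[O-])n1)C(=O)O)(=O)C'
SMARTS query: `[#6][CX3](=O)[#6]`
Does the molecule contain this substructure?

Yes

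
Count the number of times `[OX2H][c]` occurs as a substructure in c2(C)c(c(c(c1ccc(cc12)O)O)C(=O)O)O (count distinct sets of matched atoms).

[OX2H][c] is the SMARTS for a phenol: a hydroxyl oxygen attached to an aromatic carbon.
The molecule carries 3 separate instances of a hydroxyl group (-OH) meeting every constraint; each maps to a distinct set of atoms, giving 3 matches.

3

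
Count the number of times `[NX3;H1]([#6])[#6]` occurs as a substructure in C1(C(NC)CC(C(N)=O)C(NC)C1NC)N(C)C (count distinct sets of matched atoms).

[NX3;H1]([#6])[#6] is the SMARTS for a secondary amine: a trivalent nitrogen with one H, bonded to two carbons.
The molecule carries 3 separate instances of an N-methylamino group (-NHCH3) meeting every constraint; each maps to a distinct set of atoms, giving 3 matches.

3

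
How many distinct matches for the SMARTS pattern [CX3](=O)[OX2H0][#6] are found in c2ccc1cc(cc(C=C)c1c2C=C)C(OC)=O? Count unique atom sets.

1

[CX3](=O)[OX2H0][#6] is the SMARTS for an ester: a carbonyl carbon bonded to an oxygen that is itself bonded to carbon (no H on that O).
Exactly one fragment in the molecule meets all constraints, giving 1 match.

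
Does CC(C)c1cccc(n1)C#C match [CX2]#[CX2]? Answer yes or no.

Yes

The pattern [CX2]#[CX2] describes a carbon-carbon triple bond — an alkyne.
The molecule carries an ethynyl group (-C#CH), whose atoms satisfy every constraint of the query, so the pattern matches.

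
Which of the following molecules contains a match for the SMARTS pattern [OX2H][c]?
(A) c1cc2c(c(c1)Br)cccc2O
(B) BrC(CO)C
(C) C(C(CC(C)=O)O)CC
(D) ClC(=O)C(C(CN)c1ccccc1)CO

[OX2H][c] describes a hydroxyl oxygen attached to an aromatic carbon (a phenol).
(A) contains a hydroxyl group (-OH), which satisfies every atom and bond constraint.
(B) has a hydroxyl group (-OH) but the -OH is on an aliphatic carbon, not an aromatic c.
(C) has a hydroxyl group (-OH) but the -OH is on an aliphatic carbon, not an aromatic c.
(D) has a hydroxyl group (-OH) but the -OH is on an aliphatic carbon, not an aromatic c.
So the answer is (A).

A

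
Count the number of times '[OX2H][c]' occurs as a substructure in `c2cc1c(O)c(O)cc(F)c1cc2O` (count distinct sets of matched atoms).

3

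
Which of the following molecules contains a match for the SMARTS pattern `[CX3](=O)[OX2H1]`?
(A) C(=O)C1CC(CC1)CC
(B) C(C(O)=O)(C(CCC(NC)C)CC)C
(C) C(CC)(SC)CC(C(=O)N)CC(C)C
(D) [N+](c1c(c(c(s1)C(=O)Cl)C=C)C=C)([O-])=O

B

[CX3](=O)[OX2H1] describes an sp2 carbon double-bonded to O and single-bonded to an -OH oxygen (a carboxylic acid).
(A) has an aldehyde (-CHO) but there is no singly-bonded oxygen on the carbonyl carbon.
(B) contains a carboxylic acid group (-C(=O)OH), which satisfies every atom and bond constraint.
(C) has a primary amide (-C(=O)NH2) but the carbonyl is bonded to N, not to an -OH oxygen.
(D) has an acyl chloride (-C(=O)Cl) but the carbonyl is bonded to Cl, not to an -OH oxygen.
So the answer is (B).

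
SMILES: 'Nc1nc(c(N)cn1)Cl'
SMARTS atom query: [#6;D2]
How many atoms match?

1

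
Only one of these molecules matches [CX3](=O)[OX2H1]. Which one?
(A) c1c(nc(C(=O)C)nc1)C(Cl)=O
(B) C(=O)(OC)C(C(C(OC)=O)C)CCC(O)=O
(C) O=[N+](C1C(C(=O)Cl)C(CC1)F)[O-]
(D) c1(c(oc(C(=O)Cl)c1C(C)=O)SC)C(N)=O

B

[CX3](=O)[OX2H1] describes an sp2 carbon double-bonded to O and single-bonded to an -OH oxygen (a carboxylic acid).
(A) has an acyl chloride (-C(=O)Cl) but the carbonyl is bonded to Cl, not to an -OH oxygen.
(B) contains a carboxylic acid group (-C(=O)OH), which satisfies every atom and bond constraint.
(C) has an acyl chloride (-C(=O)Cl) but the carbonyl is bonded to Cl, not to an -OH oxygen.
(D) has an acyl chloride (-C(=O)Cl) but the carbonyl is bonded to Cl, not to an -OH oxygen.
So the answer is (B).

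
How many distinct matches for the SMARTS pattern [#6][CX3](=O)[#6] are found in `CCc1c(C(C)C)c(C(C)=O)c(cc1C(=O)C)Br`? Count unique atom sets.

2

[#6][CX3](=O)[#6] is the SMARTS for a ketone: a carbonyl carbon (no H) flanked by two carbons.
The molecule carries 2 separate instances of an acetyl/ketone group (-C(=O)CH3) meeting every constraint; each maps to a distinct set of atoms, giving 2 matches.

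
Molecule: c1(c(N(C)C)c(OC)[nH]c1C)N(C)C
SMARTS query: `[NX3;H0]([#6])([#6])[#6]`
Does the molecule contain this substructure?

The pattern [NX3;H0]([#6])([#6])[#6] describes a trivalent nitrogen with no H, bonded to three carbons — a tertiary amine.
The molecule carries a dimethylamino group (-N(CH3)2), whose atoms satisfy every constraint of the query, so the pattern matches.

Yes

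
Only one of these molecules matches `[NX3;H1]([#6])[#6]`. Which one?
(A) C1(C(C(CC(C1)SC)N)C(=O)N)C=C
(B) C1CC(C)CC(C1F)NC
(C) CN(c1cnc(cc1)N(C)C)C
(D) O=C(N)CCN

B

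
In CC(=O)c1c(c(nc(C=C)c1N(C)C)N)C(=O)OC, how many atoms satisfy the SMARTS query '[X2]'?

The query [X2] means: any atom with exactly two total connections (bonds + H).
Check the 19 heavy atoms by environment: 1× n (aromatic, X2) → match; 5× c (aromatic, X3) → no; 4× C (X3) → no; 2× O (X1) → no; 1× O (X2) → match; 4× C (X4) → no; 2× N (X3) → no.
Summing the matching environments: 1 + 1 = 2 matching atoms.

2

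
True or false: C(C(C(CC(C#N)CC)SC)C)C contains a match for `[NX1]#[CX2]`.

True

The pattern [NX1]#[CX2] describes a nitrogen triple-bonded to a two-connected carbon — a nitrile.
The molecule carries a nitrile (-C#N), whose atoms satisfy every constraint of the query, so the pattern matches.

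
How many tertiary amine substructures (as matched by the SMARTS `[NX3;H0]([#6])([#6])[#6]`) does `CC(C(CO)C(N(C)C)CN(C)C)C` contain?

[NX3;H0]([#6])([#6])[#6] is the SMARTS for a tertiary amine: a trivalent nitrogen with no H, bonded to three carbons.
The molecule carries 2 separate instances of a dimethylamino group (-N(CH3)2) meeting every constraint; each maps to a distinct set of atoms, giving 2 matches.

2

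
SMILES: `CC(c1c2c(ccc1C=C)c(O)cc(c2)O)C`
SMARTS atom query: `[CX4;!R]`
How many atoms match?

The query [CX4;!R] means: aliphatic carbon with four total connections, not in a ring.
Check the 17 heavy atoms by environment: 10× c (aromatic, X3, in 6-ring) → no; 2× C (X3, acyclic) → no; 2× O (X2, acyclic) → no; 3× C (X4, acyclic) → match.
That gives 3 matching atoms.

3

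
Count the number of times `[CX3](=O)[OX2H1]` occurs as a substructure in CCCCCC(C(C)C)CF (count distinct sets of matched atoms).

[CX3](=O)[OX2H1] is the SMARTS for a carboxylic acid: an sp2 carbon double-bonded to O and single-bonded to an -OH oxygen.
No fragment in the molecule satisfies every constraint, giving 0 matches.

0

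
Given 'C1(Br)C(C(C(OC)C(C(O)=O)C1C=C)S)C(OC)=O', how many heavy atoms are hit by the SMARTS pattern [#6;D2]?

1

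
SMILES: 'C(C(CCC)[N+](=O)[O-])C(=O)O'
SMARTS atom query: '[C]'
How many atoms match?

The query [C] means: uppercase C matches aliphatic (non-aromatic) carbon only.
Check the 11 heavy atoms by environment: 6× C → match; 1× N (charge +1) → no; 1× O (charge -1) → no; 3× O → no.
That gives 6 matching atoms.

6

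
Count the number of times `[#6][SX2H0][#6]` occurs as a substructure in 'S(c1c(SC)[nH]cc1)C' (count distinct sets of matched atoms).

[#6][SX2H0][#6] is the SMARTS for a thioether: an aliphatic sulfur bridging two carbons with no H on the sulfur.
The molecule carries 2 separate instances of a methylthio ether (-SCH3) meeting every constraint; each maps to a distinct set of atoms, giving 2 matches.

2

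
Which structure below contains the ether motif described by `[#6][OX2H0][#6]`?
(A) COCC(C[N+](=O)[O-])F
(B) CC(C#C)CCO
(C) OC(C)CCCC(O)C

[#6][OX2H0][#6] describes an aliphatic oxygen bridging two carbons with no H on the oxygen (an ether).
(A) contains a methoxy ether (-OCH3), which satisfies every atom and bond constraint.
(B) has a hydroxyl group (-OH) but the oxygen has H1, not H0 bridging two carbons.
(C) has a hydroxyl group (-OH) but the oxygen has H1, not H0 bridging two carbons.
So the answer is (A).

A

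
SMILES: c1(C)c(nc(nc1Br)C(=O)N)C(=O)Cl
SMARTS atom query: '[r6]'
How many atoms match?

6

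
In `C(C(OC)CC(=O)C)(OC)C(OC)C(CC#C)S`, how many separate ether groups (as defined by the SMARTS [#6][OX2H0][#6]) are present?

[#6][OX2H0][#6] is the SMARTS for an ether: an aliphatic oxygen bridging two carbons with no H on the oxygen.
The molecule carries 3 separate instances of a methoxy ether (-OCH3) meeting every constraint; each maps to a distinct set of atoms, giving 3 matches.

3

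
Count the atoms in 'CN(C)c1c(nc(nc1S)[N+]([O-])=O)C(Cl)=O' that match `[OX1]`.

3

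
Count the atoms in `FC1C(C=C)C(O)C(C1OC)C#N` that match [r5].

5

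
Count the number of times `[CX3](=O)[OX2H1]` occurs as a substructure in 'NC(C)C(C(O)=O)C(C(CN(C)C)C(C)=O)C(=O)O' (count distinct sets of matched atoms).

2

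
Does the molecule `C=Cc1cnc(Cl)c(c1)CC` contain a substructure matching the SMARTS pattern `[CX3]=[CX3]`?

Yes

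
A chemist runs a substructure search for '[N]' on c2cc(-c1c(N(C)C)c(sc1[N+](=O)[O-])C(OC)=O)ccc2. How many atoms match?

2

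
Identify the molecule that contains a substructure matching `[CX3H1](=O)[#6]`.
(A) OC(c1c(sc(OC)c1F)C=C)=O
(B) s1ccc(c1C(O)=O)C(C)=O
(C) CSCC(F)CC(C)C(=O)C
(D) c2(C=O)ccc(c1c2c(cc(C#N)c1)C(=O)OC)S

D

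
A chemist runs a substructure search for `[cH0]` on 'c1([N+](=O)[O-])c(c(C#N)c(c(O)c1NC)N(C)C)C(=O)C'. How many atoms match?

Check the 20 heavy atoms by environment: 6× c (aromatic, H0) → match; 2× C (H0) → no; 2× O (H0) → no; 4× C (H3) → no; 1× N (charge +1, H0) → no; 1× O (charge -1, H0) → no; 2× N (H0) → no; 1× N (H1) → no; 1× O (H1) → no.
That gives 6 matching atoms.

6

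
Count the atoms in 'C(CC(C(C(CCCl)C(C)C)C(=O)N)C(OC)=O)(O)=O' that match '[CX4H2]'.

3

The query [CX4H2] means: sp3 carbon (X4) with exactly two hydrogens.
Check the 20 heavy atoms by environment: 3× C (H2, X4) → match; 4× C (H1, X4) → no; 1× Cl (H0, X1) → no; 3× C (H0, X3) → no; 3× O (H0, X1) → no; 1× O (H1, X2) → no; 1× N (H2, X3) → no; 1× O (H0, X2) → no; 3× C (H3, X4) → no.
That gives 3 matching atoms.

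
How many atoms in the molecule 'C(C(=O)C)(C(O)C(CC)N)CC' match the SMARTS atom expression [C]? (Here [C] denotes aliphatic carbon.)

Check the 12 heavy atoms by environment: 9× C → match; 2× O → no; 1× N → no.
That gives 9 matching atoms.

9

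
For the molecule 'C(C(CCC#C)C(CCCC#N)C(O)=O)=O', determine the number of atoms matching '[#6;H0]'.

3

The query [#6;H0] means: any carbon with no attached hydrogen.
Check the 16 heavy atoms by environment: 5× C (H2) → no; 4× C (H1) → no; 3× C (H0) → match; 2× O (H0) → no; 1× O (H1) → no; 1× N (H0) → no.
That gives 3 matching atoms.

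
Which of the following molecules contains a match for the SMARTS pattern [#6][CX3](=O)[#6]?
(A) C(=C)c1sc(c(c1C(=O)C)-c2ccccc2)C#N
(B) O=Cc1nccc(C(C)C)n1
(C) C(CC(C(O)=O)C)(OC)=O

A

[#6][CX3](=O)[#6] describes a carbonyl carbon (no H) flanked by two carbons (a ketone).
(A) contains an acetyl/ketone group (-C(=O)CH3), which satisfies every atom and bond constraint.
(B) has an aldehyde (-CHO) but the carbonyl carbon has H1, so it is not flanked by two carbons.
(C) has a carboxylic acid group (-C(=O)OH) but one neighbour of the carbonyl carbon is O, not C.
So the answer is (A).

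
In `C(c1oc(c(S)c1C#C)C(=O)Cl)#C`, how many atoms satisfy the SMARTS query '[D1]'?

5

Check the 13 heavy atoms by environment: 1× o (aromatic, D2) → no; 4× c (aromatic, D3) → no; 2× C (D2) → no; 2× C (D1) → match; 1× S (D1) → match; 1× C (D3) → no; 1× O (D1) → match; 1× Cl (D1) → match.
Summing the matching environments: 2 + 1 + 1 + 1 = 5 matching atoms.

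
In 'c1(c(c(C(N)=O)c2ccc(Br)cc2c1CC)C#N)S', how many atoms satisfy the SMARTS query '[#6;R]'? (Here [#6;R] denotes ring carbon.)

The query [#6;R] means: carbon that is part of a ring.
Check the 19 heavy atoms by environment: 10× c (aromatic, in 6-ring) → match; 4× C (acyclic) → no; 1× Br (acyclic) → no; 1× S (acyclic) → no; 2× N (acyclic) → no; 1× O (acyclic) → no.
That gives 10 matching atoms.

10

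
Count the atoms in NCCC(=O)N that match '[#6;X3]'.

1

The query [#6;X3] means: any carbon (aromatic or not) with three total connections.
Check the 6 heavy atoms by environment: 2× C (X4) → no; 1× C (X3) → match; 1× O (X1) → no; 2× N (X3) → no.
That gives 1 matching atom.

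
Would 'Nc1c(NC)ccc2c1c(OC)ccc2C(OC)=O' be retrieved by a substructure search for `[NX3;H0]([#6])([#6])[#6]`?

No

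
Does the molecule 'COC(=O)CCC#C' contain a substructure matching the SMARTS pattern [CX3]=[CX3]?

The pattern [CX3]=[CX3] describes a non-aromatic C=C double bond between two sp2 carbons — an alkene.
The closest candidate here is an ethynyl group (-C#CH), but the C-C bond is a triple bond, not a double bond. No other fragment satisfies the full query, so there is no match.

No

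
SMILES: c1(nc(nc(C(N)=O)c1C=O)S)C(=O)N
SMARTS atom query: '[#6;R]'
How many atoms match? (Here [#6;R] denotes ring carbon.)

4

The query [#6;R] means: carbon that is part of a ring.
Check the 15 heavy atoms by environment: 2× n (aromatic, in 6-ring) → no; 4× c (aromatic, in 6-ring) → match; 1× S (acyclic) → no; 3× C (acyclic) → no; 3× O (acyclic) → no; 2× N (acyclic) → no.
That gives 4 matching atoms.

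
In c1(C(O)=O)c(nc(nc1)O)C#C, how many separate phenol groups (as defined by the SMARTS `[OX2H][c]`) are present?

[OX2H][c] is the SMARTS for a phenol: a hydroxyl oxygen attached to an aromatic carbon.
Exactly one fragment in the molecule meets all constraints, giving 1 match.

1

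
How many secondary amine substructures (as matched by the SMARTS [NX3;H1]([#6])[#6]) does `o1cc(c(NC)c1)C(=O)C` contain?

1

[NX3;H1]([#6])[#6] is the SMARTS for a secondary amine: a trivalent nitrogen with one H, bonded to two carbons.
Exactly one fragment in the molecule meets all constraints, giving 1 match.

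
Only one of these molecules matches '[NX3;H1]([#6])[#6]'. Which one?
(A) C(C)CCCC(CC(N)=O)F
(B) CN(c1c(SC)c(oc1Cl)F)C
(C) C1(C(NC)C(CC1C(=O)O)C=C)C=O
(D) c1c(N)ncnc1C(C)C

C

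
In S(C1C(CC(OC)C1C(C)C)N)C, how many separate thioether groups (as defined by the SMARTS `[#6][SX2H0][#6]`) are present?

1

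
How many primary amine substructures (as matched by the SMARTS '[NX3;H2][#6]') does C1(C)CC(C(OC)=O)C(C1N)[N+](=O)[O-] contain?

1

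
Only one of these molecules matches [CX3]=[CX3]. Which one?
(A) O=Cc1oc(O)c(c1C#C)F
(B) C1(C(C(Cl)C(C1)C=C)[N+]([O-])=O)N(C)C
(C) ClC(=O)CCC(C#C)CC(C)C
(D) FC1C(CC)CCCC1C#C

B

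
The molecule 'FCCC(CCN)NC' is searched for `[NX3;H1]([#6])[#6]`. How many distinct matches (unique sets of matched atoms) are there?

1

[NX3;H1]([#6])[#6] is the SMARTS for a secondary amine: a trivalent nitrogen with one H, bonded to two carbons.
Exactly one fragment in the molecule meets all constraints, giving 1 match.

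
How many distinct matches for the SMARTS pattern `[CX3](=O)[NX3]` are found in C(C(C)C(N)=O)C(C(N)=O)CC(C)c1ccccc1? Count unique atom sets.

2

[CX3](=O)[NX3] is the SMARTS for an amide: a carbonyl carbon bonded to a trivalent nitrogen.
The molecule carries 2 separate instances of a primary amide (-C(=O)NH2) meeting every constraint; each maps to a distinct set of atoms, giving 2 matches.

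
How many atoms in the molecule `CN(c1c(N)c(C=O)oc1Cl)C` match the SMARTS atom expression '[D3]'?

The query [D3] means: atom with exactly three heavy-atom neighbours.
Check the 12 heavy atoms by environment: 1× o (aromatic, D2) → no; 4× c (aromatic, D3) → match; 1× N (D3) → match; 2× C (D1) → no; 1× Cl (D1) → no; 1× C (D2) → no; 1× O (D1) → no; 1× N (D1) → no.
Summing the matching environments: 4 + 1 = 5 matching atoms.

5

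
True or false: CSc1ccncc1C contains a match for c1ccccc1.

The pattern c1ccccc1 describes six aromatic carbons in a ring — a benzene ring.
The closest candidate here is a methyl group (-CH3), but no six-membered all-carbon aromatic ring is present. No other fragment satisfies the full query, so there is no match.

False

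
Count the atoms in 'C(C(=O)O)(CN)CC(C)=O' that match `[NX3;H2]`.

1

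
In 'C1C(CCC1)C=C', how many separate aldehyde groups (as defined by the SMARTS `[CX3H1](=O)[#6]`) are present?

0

[CX3H1](=O)[#6] is the SMARTS for an aldehyde: an sp2 carbon with one H, double-bonded to O and single-bonded to carbon.
No fragment in the molecule satisfies every constraint, giving 0 matches.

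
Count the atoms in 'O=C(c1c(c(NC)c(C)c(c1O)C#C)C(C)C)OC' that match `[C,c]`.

The query [C,c] means: comma = OR; matches aliphatic or aromatic carbon — same as #6.
Check the 19 heavy atoms by environment: 6× c (aromatic) → match; 1× N → no; 9× C → match; 3× O → no.
Summing the matching environments: 6 + 9 = 15 matching atoms.

15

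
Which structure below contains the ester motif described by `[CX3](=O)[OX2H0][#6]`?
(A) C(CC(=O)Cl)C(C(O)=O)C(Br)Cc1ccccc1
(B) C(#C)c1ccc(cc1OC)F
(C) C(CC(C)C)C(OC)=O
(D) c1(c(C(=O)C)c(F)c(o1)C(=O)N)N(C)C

C

[CX3](=O)[OX2H0][#6] describes a carbonyl carbon bonded to an oxygen that is itself bonded to carbon (no H on that O) (an ester).
(A) has a carboxylic acid group (-C(=O)OH) but the singly-bonded O carries H (OX2H1, not H0).
(B) has a methoxy ether (-OCH3) but the ether oxygen is not adjacent to a C=O carbon.
(C) contains a methyl-ester group (-C(=O)OCH3), which satisfies every atom and bond constraint.
(D) has a primary amide (-C(=O)NH2) but the carbonyl is bonded to N, not to an O-C linkage.
So the answer is (C).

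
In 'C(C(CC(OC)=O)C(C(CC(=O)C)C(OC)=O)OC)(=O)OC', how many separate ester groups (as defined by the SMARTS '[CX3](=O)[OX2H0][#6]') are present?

3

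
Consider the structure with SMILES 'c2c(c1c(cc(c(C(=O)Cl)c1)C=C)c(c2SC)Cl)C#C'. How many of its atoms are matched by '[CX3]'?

3

Check the 20 heavy atoms by environment: 10× c (aromatic, X3) → no; 2× C (X2) → no; 3× C (X3) → match; 1× O (X1) → no; 2× Cl (X1) → no; 1× S (X2) → no; 1× C (X4) → no.
That gives 3 matching atoms.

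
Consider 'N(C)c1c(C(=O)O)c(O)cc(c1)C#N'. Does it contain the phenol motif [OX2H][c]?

Yes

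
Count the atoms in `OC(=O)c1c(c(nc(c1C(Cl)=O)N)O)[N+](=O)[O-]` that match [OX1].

4

Check the 17 heavy atoms by environment: 1× n (aromatic, X2) → no; 5× c (aromatic, X3) → no; 2× C (X3) → no; 3× O (X1) → match; 2× O (X2) → no; 1× N (X3) → no; 1× Cl (X1) → no; 1× N (charge +1, X3) → no; 1× O (charge -1, X1) → match.
Summing the matching environments: 3 + 1 = 4 matching atoms.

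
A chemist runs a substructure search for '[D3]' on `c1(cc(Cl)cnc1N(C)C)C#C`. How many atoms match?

4

The query [D3] means: atom with exactly three heavy-atom neighbours.
Check the 12 heavy atoms by environment: 1× n (aromatic, D2) → no; 3× c (aromatic, D3) → match; 2× c (aromatic, D2) → no; 1× C (D2) → no; 3× C (D1) → no; 1× Cl (D1) → no; 1× N (D3) → match.
Summing the matching environments: 3 + 1 = 4 matching atoms.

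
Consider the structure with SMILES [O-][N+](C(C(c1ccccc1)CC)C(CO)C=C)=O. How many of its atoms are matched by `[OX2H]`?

1

The query [OX2H] means: aliphatic oxygen with two connections, one of which is H — an -OH oxygen.
Check the 18 heavy atoms by environment: 2× C (H2, X4) → no; 3× C (H1, X4) → no; 1× C (H3, X4) → no; 1× c (aromatic, H0, X3) → no; 5× c (aromatic, H1, X3) → no; 1× C (H1, X3) → no; 1× C (H2, X3) → no; 1× O (H1, X2) → match; 1× N (charge +1, H0, X3) → no; 1× O (charge -1, H0, X1) → no; 1× O (H0, X1) → no.
That gives 1 matching atom.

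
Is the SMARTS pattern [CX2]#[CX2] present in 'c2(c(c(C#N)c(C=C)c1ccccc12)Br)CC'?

The pattern [CX2]#[CX2] describes a carbon-carbon triple bond — an alkyne.
The closest candidate here is a vinyl group (-CH=CH2), but the C=C is a double bond; both carbons are CX3, not CX2. No other fragment satisfies the full query, so there is no match.

No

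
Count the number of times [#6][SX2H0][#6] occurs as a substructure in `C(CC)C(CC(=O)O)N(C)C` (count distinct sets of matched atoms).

0

[#6][SX2H0][#6] is the SMARTS for a thioether: an aliphatic sulfur bridging two carbons with no H on the sulfur.
No fragment in the molecule satisfies every constraint, giving 0 matches.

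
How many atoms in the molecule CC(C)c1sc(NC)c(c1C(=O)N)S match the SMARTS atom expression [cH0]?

4

Check the 14 heavy atoms by environment: 1× s (aromatic, H0) → no; 4× c (aromatic, H0) → match; 1× C (H0) → no; 1× O (H0) → no; 1× N (H2) → no; 1× C (H1) → no; 3× C (H3) → no; 1× S (H1) → no; 1× N (H1) → no.
That gives 4 matching atoms.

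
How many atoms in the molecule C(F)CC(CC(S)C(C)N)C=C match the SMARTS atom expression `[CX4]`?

7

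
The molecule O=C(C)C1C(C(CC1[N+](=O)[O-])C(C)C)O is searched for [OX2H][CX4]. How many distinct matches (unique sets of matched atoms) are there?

1

[OX2H][CX4] is the SMARTS for an aliphatic alcohol: a hydroxyl oxygen bound to an sp3 (X4) carbon.
Exactly one fragment in the molecule meets all constraints, giving 1 match.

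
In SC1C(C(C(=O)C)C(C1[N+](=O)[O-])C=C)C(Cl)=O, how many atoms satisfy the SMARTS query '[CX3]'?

4

The query [CX3] means: C with X3: aliphatic carbon with exactly 3 total connections.
Check the 17 heavy atoms by environment: 6× C (X4) → no; 4× C (X3) → match; 3× O (X1) → no; 1× S (X2) → no; 1× Cl (X1) → no; 1× N (charge +1, X3) → no; 1× O (charge -1, X1) → no.
That gives 4 matching atoms.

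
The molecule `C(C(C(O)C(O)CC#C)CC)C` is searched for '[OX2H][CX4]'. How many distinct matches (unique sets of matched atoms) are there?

2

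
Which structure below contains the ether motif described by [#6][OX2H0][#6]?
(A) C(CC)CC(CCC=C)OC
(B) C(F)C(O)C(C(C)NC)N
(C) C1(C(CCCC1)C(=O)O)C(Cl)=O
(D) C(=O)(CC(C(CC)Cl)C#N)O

A

[#6][OX2H0][#6] describes an aliphatic oxygen bridging two carbons with no H on the oxygen (an ether).
(A) contains a methoxy ether (-OCH3), which satisfies every atom and bond constraint.
(B) has a hydroxyl group (-OH) but the oxygen has H1, not H0 bridging two carbons.
(C) has a carboxylic acid group (-C(=O)OH) but the -OH oxygen has H1; the =O is OX1, not OX2.
(D) has a carboxylic acid group (-C(=O)OH) but the -OH oxygen has H1; the =O is OX1, not OX2.
So the answer is (A).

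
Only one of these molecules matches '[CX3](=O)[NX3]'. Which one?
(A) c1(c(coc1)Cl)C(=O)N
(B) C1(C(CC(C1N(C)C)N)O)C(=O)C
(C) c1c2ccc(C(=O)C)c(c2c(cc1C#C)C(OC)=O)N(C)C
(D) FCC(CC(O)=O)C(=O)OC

A

[CX3](=O)[NX3] describes a carbonyl carbon bonded to a trivalent nitrogen (an amide).
(A) contains a primary amide (-C(=O)NH2), which satisfies every atom and bond constraint.
(B) has a primary amino group (-NH2) but the -NH2 is not attached to a carbonyl carbon.
(C) has a methyl-ester group (-C(=O)OCH3) but the carbonyl is bonded to O, not to an NX3 nitrogen.
(D) has a carboxylic acid group (-C(=O)OH) but the carbonyl is bonded to O, not to an NX3 nitrogen.
So the answer is (A).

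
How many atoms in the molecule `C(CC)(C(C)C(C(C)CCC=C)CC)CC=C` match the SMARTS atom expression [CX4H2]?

The query [CX4H2] means: sp3 carbon (X4) with exactly two hydrogens.
Check the 17 heavy atoms by environment: 5× C (H2, X4) → match; 4× C (H1, X4) → no; 4× C (H3, X4) → no; 2× C (H1, X3) → no; 2× C (H2, X3) → no.
That gives 5 matching atoms.

5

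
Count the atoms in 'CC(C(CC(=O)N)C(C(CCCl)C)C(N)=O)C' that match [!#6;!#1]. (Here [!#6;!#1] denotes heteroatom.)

5

The query [!#6;!#1] means: not carbon and not hydrogen — any heteroatom.
Check the 17 heavy atoms by environment: 12× C → no; 1× Cl → match; 2× O → match; 2× N → match.
Summing the matching environments: 1 + 2 + 2 = 5 matching atoms.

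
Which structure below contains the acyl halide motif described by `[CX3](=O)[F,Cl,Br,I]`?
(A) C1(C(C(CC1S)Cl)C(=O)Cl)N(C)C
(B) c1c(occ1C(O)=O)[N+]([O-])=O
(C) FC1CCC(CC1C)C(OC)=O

A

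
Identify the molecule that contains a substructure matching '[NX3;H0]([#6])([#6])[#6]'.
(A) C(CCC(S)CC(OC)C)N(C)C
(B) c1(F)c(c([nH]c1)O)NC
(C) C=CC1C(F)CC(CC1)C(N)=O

A

[NX3;H0]([#6])([#6])[#6] describes a trivalent nitrogen with no H, bonded to three carbons (a tertiary amine).
(A) contains a dimethylamino group (-N(CH3)2), which satisfies every atom and bond constraint.
(B) has an N-methylamino group (-NHCH3) but the nitrogen still has one H (H1), not H0.
(C) has a primary amide (-C(=O)NH2) but the amide nitrogen has H2 and only one carbon neighbour.
So the answer is (A).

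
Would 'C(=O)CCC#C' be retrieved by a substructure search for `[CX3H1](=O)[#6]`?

Yes

The pattern [CX3H1](=O)[#6] describes an sp2 carbon with one H, double-bonded to O and single-bonded to carbon — an aldehyde.
The molecule carries an aldehyde (-CHO), whose atoms satisfy every constraint of the query, so the pattern matches.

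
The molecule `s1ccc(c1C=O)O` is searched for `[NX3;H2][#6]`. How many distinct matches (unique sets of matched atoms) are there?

[NX3;H2][#6] is the SMARTS for a primary amine: a trivalent nitrogen with two H attached to carbon.
No fragment in the molecule satisfies every constraint, giving 0 matches.

0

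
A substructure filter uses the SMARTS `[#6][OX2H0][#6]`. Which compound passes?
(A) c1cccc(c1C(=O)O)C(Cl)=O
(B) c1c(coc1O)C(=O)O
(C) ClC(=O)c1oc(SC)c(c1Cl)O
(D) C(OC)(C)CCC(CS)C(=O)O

D

[#6][OX2H0][#6] describes an aliphatic oxygen bridging two carbons with no H on the oxygen (an ether).
(A) has a carboxylic acid group (-C(=O)OH) but the -OH oxygen has H1; the =O is OX1, not OX2.
(B) has a carboxylic acid group (-C(=O)OH) but the -OH oxygen has H1; the =O is OX1, not OX2.
(C) has a hydroxyl group (-OH) but the oxygen has H1, not H0 bridging two carbons.
(D) contains a methoxy ether (-OCH3), which satisfies every atom and bond constraint.
So the answer is (D).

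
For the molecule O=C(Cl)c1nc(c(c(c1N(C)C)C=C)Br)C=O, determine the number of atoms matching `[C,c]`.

11

The query [C,c] means: comma = OR; matches aliphatic or aromatic carbon — same as #6.
Check the 17 heavy atoms by environment: 1× n (aromatic) → no; 5× c (aromatic) → match; 6× C → match; 2× O → no; 1× Br → no; 1× Cl → no; 1× N → no.
Summing the matching environments: 5 + 6 = 11 matching atoms.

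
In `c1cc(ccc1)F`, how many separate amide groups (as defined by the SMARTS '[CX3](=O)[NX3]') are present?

0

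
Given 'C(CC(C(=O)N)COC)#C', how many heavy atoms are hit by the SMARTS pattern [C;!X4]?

The query [C;!X4] means: aliphatic carbon that does not have four total connections.
Check the 10 heavy atoms by environment: 4× C (X4) → no; 1× C (X3) → match; 1× O (X1) → no; 1× N (X3) → no; 2× C (X2) → match; 1× O (X2) → no.
Summing the matching environments: 1 + 2 = 3 matching atoms.

3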